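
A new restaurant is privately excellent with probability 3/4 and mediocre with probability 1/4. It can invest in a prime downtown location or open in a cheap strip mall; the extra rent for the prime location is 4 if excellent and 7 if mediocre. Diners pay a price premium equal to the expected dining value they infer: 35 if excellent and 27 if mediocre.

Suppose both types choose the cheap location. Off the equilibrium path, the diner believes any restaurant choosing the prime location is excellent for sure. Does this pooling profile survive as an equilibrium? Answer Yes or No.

On path, the diner holds the prior and pays 3/4·35 + 1/4·27 = 33. Off path (the prime location), believing excellent, it pays 35.
excellent: the cheap location nets 33; the prime location nets 35 − 4 = 31. excellent stays.
mediocre: the cheap location nets 33; the prime location nets 35 − 7 = 28. mediocre stays.
No type deviates, so pooling is sustained.

Yes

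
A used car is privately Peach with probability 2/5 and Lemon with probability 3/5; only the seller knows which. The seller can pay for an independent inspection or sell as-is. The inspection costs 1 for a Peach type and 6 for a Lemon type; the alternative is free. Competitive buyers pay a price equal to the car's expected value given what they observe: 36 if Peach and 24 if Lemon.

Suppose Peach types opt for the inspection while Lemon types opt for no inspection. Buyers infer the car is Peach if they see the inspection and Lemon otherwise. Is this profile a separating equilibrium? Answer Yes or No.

Under these beliefs, the inspection earns price 36 and no inspection earns price 24.
Peach: the inspection nets 36 − 1 = 35; no inspection nets 24. Peach prefers the inspection.
Lemon: the inspection nets 36 − 6 = 30; no inspection nets 24. Lemon would deviate to the inspection.
Lemon has a profitable deviation, so the profile is not an equilibrium.

No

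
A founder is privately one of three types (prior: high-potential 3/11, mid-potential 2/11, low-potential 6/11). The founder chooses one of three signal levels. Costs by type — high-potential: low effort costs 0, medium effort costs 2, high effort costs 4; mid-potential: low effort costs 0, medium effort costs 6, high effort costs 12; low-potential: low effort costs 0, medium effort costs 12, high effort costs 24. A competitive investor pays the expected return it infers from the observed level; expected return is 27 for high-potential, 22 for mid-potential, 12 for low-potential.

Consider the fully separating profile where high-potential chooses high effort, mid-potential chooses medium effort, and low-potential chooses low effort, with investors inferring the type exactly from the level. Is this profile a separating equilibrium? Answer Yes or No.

Separating valuations: high effort → 27, medium effort → 22, low effort → 12.
high-potential (assigned high effort): low effort: 12 − 0 = 12; medium effort: 22 − 2 = 20; high effort: 27 − 4 = 23. high-potential stays.
mid-potential (assigned medium effort): low effort: 12 − 0 = 12; medium effort: 22 − 6 = 16; high effort: 27 − 12 = 15. mid-potential stays.
low-potential (assigned low effort): low effort: 12 − 0 = 12; medium effort: 22 − 12 = 10; high effort: 27 − 24 = 3. low-potential stays.
Every type prefers its assigned level; separation holds.

Yes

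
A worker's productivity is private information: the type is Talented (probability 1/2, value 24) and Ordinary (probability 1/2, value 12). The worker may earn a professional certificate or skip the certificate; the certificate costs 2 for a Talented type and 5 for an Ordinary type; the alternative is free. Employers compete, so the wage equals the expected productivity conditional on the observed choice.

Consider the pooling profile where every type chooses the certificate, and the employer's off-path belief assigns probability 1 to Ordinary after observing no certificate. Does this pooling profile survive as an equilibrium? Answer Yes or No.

Yes

On path, the employer holds the prior and pays 1/2·24 + 1/2·12 = 18. Off path (no certificate), believing Ordinary, it pays 12.
Talented: the certificate nets 18 − 2 = 16; no certificate nets 12. Talented stays.
Ordinary: the certificate nets 18 − 5 = 13; no certificate nets 12. Ordinary stays.
No type deviates, so pooling is sustained.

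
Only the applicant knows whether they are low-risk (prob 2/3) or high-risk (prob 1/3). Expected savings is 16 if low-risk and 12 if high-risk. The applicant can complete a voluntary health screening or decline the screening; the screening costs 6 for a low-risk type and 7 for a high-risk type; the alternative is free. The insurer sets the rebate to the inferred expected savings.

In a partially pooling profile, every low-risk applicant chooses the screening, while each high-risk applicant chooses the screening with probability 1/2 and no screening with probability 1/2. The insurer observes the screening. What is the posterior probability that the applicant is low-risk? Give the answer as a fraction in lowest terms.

4/5

P(the screening) = (2/3)·1 + (1/3)·(1/2) = 5/6.
By Bayes' rule, P(low-risk | the screening) = (2/3) / (5/6) = 4/5.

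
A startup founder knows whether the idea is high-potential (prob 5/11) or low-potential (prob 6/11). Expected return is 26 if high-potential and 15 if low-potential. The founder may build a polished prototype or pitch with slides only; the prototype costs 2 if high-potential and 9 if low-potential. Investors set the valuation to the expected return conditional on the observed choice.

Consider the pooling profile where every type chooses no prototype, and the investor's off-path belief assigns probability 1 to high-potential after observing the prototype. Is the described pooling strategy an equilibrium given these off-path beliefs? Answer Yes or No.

On path, the investor holds the prior and pays 5/11·26 + 6/11·15 = 20. Off path (the prototype), believing high-potential, it pays 26.
high-potential: no prototype nets 20; the prototype nets 26 − 2 = 24. high-potential would deviate.
low-potential: no prototype nets 20; the prototype nets 26 − 9 = 17. low-potential stays.
A type deviates, so pooling fails.

No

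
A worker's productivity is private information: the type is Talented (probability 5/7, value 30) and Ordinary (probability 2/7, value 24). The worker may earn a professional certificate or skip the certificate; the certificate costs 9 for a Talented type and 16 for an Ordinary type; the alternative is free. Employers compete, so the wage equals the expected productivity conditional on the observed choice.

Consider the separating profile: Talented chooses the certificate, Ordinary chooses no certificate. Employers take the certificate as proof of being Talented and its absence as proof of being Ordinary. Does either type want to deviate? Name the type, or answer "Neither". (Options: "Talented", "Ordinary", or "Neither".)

Talented

The certificate pays 30; no certificate pays 24.
Talented: assigned the certificate, nets 30 − 9 = 21; deviating to no certificate nets 24.
Ordinary: assigned no certificate, nets 24; deviating to the certificate nets 30 − 16 = 14.
The Talented type gains 3 by deviating.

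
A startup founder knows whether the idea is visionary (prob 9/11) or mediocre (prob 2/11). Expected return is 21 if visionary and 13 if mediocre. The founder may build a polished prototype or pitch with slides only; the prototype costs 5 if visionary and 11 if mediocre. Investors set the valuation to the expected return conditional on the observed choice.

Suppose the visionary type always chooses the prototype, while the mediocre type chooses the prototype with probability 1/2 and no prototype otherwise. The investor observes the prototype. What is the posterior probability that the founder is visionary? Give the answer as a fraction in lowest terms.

P(the prototype) = (9/11)·1 + (2/11)·(1/2) = 10/11.
By Bayes' rule, P(visionary | the prototype) = (9/11) / (10/11) = 9/10.

9/10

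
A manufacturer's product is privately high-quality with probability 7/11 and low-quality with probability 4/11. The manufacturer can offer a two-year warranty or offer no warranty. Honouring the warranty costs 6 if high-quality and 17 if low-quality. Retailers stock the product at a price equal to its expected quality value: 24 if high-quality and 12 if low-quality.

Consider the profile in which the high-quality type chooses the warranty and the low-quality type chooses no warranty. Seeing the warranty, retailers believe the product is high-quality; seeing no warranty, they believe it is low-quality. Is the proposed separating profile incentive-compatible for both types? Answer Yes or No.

Yes

Under these beliefs, the warranty earns price 24 and no warranty earns price 12.
high-quality: the warranty nets 24 − 6 = 18; no warranty nets 12. high-quality prefers the warranty.
low-quality: the warranty nets 24 − 17 = 7; no warranty nets 12. low-quality prefers no warranty.
Neither type deviates, so the separating profile is an equilibrium.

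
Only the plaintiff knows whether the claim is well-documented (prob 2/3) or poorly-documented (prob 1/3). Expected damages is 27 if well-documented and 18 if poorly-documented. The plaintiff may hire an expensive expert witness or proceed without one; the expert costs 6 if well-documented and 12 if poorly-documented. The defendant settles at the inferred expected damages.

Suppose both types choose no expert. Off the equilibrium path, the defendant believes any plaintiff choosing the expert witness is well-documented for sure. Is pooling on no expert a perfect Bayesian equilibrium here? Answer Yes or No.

Yes

On path, the defendant holds the prior and pays 2/3·27 + 1/3·18 = 24. Off path (the expert witness), believing well-documented, it pays 27.
well-documented: no expert nets 24; the expert witness nets 27 − 6 = 21. well-documented stays.
poorly-documented: no expert nets 24; the expert witness nets 27 − 12 = 15. poorly-documented stays.
No type deviates, so pooling is sustained.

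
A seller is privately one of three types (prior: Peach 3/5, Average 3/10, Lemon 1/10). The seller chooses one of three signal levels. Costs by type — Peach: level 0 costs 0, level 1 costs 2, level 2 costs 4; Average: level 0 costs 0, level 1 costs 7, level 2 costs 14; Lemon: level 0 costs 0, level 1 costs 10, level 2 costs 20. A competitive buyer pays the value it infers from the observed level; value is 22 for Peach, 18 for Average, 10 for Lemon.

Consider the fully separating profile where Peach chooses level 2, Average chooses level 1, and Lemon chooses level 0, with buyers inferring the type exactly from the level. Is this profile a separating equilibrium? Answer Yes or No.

Separating prices: level 2 → 22, level 1 → 18, level 0 → 10.
Peach (assigned level 2): level 0: 10 − 0 = 10; level 1: 18 − 2 = 16; level 2: 22 − 4 = 18. Peach stays.
Average (assigned level 1): level 0: 10 − 0 = 10; level 1: 18 − 7 = 11; level 2: 22 − 14 = 8. Average stays.
Lemon (assigned level 0): level 0: 10 − 0 = 10; level 1: 18 − 10 = 8; level 2: 22 − 20 = 2. Lemon stays.
Every type prefers its assigned level; separation holds.

Yes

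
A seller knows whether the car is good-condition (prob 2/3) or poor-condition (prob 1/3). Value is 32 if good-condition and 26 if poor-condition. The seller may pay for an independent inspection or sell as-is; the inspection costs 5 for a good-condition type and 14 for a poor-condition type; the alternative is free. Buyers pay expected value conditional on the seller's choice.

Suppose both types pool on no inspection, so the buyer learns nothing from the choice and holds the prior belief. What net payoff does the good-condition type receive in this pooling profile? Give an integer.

Pooled price = 2/3·32 + 1/3·26 = 30.
good-condition pays no cost for no inspection, so net payoff = 30.

30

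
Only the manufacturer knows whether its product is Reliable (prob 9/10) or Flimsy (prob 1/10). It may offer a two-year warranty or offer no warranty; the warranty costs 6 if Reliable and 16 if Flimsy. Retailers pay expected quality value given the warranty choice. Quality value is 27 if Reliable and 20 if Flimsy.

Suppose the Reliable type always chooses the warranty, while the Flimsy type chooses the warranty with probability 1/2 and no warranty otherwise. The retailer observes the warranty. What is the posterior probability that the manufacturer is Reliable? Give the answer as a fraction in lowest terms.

P(the warranty) = (9/10)·1 + (1/10)·(1/2) = 19/20.
By Bayes' rule, P(Reliable | the warranty) = (9/10) / (19/20) = 18/19.

18/19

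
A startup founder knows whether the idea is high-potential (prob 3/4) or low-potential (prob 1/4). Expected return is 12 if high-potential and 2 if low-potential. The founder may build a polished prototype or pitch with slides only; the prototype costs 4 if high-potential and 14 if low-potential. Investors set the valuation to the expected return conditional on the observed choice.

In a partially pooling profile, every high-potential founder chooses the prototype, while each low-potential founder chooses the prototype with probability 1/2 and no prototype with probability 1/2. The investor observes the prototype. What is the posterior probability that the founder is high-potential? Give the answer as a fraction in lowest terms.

P(the prototype) = (3/4)·1 + (1/4)·(1/2) = 7/8.
By Bayes' rule, P(high-potential | the prototype) = (3/4) / (7/8) = 6/7.

6/7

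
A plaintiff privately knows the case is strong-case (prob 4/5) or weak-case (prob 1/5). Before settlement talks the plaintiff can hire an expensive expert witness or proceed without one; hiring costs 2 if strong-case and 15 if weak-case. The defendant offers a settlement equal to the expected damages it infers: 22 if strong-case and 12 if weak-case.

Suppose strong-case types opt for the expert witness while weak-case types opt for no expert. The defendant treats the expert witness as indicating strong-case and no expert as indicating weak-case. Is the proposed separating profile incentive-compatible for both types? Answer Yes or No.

Under these beliefs, the expert witness earns settlement 22 and no expert earns settlement 12.
strong-case: the expert witness nets 22 − 2 = 20; no expert nets 12. strong-case prefers the expert witness.
weak-case: the expert witness nets 22 − 15 = 7; no expert nets 12. weak-case prefers no expert.
Neither type deviates, so the separating profile is an equilibrium.

Yes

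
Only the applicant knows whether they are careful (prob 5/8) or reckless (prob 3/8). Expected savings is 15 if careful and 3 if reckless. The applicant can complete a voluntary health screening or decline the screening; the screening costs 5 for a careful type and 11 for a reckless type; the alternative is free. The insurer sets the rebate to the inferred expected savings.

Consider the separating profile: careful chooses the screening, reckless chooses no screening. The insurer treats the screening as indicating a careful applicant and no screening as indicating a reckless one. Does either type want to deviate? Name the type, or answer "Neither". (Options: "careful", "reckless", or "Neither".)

The screening pays 15; no screening pays 3.
careful: assigned the screening, nets 15 − 5 = 10; deviating to no screening nets 3.
reckless: assigned no screening, nets 3; deviating to the screening nets 15 − 11 = 4.
The reckless type gains 1 by deviating.

reckless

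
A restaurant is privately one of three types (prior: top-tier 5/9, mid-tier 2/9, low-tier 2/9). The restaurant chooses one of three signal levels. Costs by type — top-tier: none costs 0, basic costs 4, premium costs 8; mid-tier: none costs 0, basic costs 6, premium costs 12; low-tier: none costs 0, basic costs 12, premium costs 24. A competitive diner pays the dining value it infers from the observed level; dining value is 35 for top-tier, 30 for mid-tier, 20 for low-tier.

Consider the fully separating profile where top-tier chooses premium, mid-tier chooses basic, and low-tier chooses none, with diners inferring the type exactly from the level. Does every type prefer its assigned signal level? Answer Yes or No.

Separating price premiums: premium → 35, basic → 30, none → 20.
top-tier (assigned premium): none: 20 − 0 = 20; basic: 30 − 4 = 26; premium: 35 − 8 = 27. top-tier stays.
mid-tier (assigned basic): none: 20 − 0 = 20; basic: 30 − 6 = 24; premium: 35 − 12 = 23. mid-tier stays.
low-tier (assigned none): none: 20 − 0 = 20; basic: 30 − 12 = 18; premium: 35 − 24 = 11. low-tier stays.
Every type prefers its assigned level; separation holds.

Yes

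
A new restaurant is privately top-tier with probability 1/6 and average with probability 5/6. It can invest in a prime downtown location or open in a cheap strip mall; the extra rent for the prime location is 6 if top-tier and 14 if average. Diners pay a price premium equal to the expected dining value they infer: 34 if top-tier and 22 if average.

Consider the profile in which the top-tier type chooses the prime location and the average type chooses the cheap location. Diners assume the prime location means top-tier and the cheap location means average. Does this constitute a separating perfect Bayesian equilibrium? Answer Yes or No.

Under these beliefs, the prime location earns price premium 34 and the cheap location earns price premium 22.
top-tier: the prime location nets 34 − 6 = 28; the cheap location nets 22. top-tier prefers the prime location.
average: the prime location nets 34 − 14 = 20; the cheap location nets 22. average prefers the cheap location.
Neither type deviates, so the separating profile is an equilibrium.

Yes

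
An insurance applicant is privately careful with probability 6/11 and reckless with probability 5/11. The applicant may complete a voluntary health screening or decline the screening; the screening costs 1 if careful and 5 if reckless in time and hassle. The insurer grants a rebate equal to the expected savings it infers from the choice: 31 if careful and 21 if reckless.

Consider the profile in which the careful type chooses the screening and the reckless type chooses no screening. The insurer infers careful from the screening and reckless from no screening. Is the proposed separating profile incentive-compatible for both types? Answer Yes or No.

No

Under these beliefs, the screening earns rebate 31 and no screening earns rebate 21.
careful: the screening nets 31 − 1 = 30; no screening nets 21. careful prefers the screening.
reckless: the screening nets 31 − 5 = 26; no screening nets 21. reckless would deviate to the screening.
reckless has a profitable deviation, so the profile is not an equilibrium.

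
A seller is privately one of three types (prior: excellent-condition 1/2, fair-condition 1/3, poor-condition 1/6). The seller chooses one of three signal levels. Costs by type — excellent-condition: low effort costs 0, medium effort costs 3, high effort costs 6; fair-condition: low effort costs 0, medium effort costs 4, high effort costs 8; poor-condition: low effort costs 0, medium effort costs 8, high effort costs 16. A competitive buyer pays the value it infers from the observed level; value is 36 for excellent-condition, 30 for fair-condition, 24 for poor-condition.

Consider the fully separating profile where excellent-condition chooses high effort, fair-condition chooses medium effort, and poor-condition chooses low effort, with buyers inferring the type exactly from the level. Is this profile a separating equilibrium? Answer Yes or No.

No

Separating prices: high effort → 36, medium effort → 30, low effort → 24.
excellent-condition (assigned high effort): low effort: 24 − 0 = 24; medium effort: 30 − 3 = 27; high effort: 36 − 6 = 30. excellent-condition stays.
fair-condition (assigned medium effort): low effort: 24 − 0 = 24; medium effort: 30 − 4 = 26; high effort: 36 − 8 = 28. fair-condition prefers high effort.
poor-condition (assigned low effort): low effort: 24 − 0 = 24; medium effort: 30 − 8 = 22; high effort: 36 − 16 = 20. poor-condition stays.
At least one type deviates; the separating profile fails.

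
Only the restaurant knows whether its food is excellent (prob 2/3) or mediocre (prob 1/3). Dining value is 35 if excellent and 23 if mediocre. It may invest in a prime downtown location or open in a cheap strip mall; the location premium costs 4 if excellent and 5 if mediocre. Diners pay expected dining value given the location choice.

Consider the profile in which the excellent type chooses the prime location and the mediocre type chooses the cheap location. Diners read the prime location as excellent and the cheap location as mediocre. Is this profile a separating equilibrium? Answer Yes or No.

No

Under these beliefs, the prime location earns price premium 35 and the cheap location earns price premium 23.
excellent: the prime location nets 35 − 4 = 31; the cheap location nets 23. excellent prefers the prime location.
mediocre: the prime location nets 35 − 5 = 30; the cheap location nets 23. mediocre would deviate to the prime location.
mediocre has a profitable deviation, so the profile is not an equilibrium.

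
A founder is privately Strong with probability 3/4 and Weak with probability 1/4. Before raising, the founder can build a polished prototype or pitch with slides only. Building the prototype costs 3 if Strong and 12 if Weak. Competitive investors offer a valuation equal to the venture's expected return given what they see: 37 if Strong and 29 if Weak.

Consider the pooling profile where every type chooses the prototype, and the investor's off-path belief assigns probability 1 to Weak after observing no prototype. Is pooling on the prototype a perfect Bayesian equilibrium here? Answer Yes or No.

On path, the investor holds the prior and pays 3/4·37 + 1/4·29 = 35. Off path (no prototype), believing Weak, it pays 29.
Strong: the prototype nets 35 − 3 = 32; no prototype nets 29. Strong stays.
Weak: the prototype nets 35 − 12 = 23; no prototype nets 29. Weak would deviate.
A type deviates, so pooling fails.

No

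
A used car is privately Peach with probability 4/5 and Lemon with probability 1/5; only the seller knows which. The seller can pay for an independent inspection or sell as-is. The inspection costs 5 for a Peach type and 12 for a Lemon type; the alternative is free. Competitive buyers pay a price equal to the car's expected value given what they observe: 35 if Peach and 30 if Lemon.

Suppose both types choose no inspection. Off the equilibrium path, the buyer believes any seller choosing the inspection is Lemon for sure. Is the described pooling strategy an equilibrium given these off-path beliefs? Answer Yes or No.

Yes

On path, the buyer holds the prior and pays 4/5·35 + 1/5·30 = 34. Off path (the inspection), believing Lemon, it pays 30.
Peach: no inspection nets 34; the inspection nets 30 − 5 = 25. Peach stays.
Lemon: no inspection nets 34; the inspection nets 30 − 12 = 18. Lemon stays.
No type deviates, so pooling is sustained.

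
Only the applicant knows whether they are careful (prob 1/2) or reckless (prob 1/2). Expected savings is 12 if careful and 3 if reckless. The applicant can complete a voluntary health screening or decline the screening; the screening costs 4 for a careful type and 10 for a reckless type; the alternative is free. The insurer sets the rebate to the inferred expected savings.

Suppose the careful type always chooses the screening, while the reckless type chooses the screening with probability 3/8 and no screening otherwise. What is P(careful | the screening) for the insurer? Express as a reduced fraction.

8/11

P(the screening) = (1/2)·1 + (1/2)·(3/8) = 11/16.
By Bayes' rule, P(careful | the screening) = (1/2) / (11/16) = 8/11.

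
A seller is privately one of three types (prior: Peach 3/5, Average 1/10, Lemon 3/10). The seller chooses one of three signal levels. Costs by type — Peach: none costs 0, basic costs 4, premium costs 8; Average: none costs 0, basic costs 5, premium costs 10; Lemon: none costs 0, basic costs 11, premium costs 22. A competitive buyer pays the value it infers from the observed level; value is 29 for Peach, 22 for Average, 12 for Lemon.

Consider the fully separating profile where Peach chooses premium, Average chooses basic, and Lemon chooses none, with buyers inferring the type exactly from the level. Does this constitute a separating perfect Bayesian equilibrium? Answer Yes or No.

Separating prices: premium → 29, basic → 22, none → 12.
Peach (assigned premium): none: 12 − 0 = 12; basic: 22 − 4 = 18; premium: 29 − 8 = 21. Peach stays.
Average (assigned basic): none: 12 − 0 = 12; basic: 22 − 5 = 17; premium: 29 − 10 = 19. Average prefers premium.
Lemon (assigned none): none: 12 − 0 = 12; basic: 22 − 11 = 11; premium: 29 − 22 = 7. Lemon stays.
At least one type deviates; the separating profile fails.

No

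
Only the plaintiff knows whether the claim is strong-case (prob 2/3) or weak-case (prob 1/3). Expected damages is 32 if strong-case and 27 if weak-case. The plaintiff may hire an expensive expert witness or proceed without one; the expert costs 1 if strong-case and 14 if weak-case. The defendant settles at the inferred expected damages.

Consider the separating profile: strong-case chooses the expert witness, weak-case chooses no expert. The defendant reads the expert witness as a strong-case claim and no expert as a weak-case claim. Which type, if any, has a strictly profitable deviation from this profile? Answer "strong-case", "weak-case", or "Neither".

The expert witness pays 32; no expert pays 27.
strong-case: assigned the expert witness, nets 32 − 1 = 31; deviating to no expert nets 27.
weak-case: assigned no expert, nets 27; deviating to the expert witness nets 32 − 14 = 18.
Both types strictly prefer their assigned action; no profitable deviation.

Neither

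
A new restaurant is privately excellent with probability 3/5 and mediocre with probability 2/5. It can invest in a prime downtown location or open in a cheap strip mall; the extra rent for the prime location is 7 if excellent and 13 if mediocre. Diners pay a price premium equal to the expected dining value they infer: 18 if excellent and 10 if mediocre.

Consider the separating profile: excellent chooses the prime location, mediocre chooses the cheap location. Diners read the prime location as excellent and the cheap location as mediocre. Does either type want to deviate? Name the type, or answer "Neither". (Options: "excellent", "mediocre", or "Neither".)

The prime location pays 18; the cheap location pays 10.
excellent: assigned the prime location, nets 18 − 7 = 11; deviating to the cheap location nets 10.
mediocre: assigned the cheap location, nets 10; deviating to the prime location nets 18 − 13 = 5.
Both types strictly prefer their assigned action; no profitable deviation.

Neither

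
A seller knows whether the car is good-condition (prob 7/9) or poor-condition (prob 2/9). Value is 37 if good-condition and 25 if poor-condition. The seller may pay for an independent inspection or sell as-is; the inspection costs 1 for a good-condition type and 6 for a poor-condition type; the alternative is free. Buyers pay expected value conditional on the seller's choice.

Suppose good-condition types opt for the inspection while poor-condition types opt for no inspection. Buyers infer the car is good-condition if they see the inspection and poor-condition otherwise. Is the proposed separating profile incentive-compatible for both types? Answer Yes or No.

Under these beliefs, the inspection earns price 37 and no inspection earns price 25.
good-condition: the inspection nets 37 − 1 = 36; no inspection nets 25. good-condition prefers the inspection.
poor-condition: the inspection nets 37 − 6 = 31; no inspection nets 25. poor-condition would deviate to the inspection.
poor-condition has a profitable deviation, so the profile is not an equilibrium.

No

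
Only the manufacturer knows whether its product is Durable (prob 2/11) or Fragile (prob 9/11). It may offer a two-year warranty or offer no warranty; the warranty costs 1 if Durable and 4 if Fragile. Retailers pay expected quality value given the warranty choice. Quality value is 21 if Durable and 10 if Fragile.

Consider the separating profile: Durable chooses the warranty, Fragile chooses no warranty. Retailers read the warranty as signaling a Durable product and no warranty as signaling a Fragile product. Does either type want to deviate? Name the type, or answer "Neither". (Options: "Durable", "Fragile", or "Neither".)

Fragile

The warranty pays 21; no warranty pays 10.
Durable: assigned the warranty, nets 21 − 1 = 20; deviating to no warranty nets 10.
Fragile: assigned no warranty, nets 10; deviating to the warranty nets 21 − 4 = 17.
The Fragile type gains 7 by deviating.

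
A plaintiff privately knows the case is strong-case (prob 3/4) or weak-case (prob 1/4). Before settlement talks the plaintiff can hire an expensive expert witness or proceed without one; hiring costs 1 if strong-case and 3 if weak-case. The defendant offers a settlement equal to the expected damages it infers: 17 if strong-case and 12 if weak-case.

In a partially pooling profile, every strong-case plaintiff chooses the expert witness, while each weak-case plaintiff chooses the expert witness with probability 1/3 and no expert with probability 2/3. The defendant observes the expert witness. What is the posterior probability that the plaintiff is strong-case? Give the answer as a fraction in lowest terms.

P(the expert witness) = (3/4)·1 + (1/4)·(1/3) = 5/6.
By Bayes' rule, P(strong-case | the expert witness) = (3/4) / (5/6) = 9/10.

9/10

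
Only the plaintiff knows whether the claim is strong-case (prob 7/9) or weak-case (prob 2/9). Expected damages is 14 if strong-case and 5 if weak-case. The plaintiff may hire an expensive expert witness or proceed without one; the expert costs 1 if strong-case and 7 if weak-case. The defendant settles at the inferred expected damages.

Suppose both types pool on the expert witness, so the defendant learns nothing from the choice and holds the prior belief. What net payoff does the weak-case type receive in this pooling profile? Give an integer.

5

Pooled settlement = 7/9·14 + 2/9·5 = 12.
weak-case pays cost 7 for the expert witness, so net payoff = 12 − 7 = 5.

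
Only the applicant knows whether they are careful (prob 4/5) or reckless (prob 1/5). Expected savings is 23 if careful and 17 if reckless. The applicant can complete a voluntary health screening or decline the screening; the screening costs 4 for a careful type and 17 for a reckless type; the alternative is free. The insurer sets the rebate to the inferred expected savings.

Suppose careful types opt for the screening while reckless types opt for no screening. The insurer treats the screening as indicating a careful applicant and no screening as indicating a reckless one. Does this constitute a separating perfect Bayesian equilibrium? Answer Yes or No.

Yes

Under these beliefs, the screening earns rebate 23 and no screening earns rebate 17.
careful: the screening nets 23 − 4 = 19; no screening nets 17. careful prefers the screening.
reckless: the screening nets 23 − 17 = 6; no screening nets 17. reckless prefers no screening.
Neither type deviates, so the separating profile is an equilibrium.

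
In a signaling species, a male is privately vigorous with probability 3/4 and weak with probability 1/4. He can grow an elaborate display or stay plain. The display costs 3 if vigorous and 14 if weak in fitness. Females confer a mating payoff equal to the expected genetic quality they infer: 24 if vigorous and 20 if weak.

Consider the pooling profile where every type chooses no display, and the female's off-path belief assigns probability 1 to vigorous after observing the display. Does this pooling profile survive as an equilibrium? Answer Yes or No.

Yes

On path, the female holds the prior and pays 3/4·24 + 1/4·20 = 23. Off path (the display), believing vigorous, it pays 24.
vigorous: no display nets 23; the display nets 24 − 3 = 21. vigorous stays.
weak: no display nets 23; the display nets 24 − 14 = 10. weak stays.
No type deviates, so pooling is sustained.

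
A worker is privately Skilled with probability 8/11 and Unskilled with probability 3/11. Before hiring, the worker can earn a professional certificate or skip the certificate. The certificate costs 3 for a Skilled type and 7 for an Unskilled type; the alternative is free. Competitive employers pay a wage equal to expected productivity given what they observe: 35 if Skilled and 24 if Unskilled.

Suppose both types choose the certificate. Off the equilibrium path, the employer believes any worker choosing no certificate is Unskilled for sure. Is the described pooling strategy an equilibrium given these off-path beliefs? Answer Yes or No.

Yes

On path, the employer holds the prior and pays 8/11·35 + 3/11·24 = 32. Off path (no certificate), believing Unskilled, it pays 24.
Skilled: the certificate nets 32 − 3 = 29; no certificate nets 24. Skilled stays.
Unskilled: the certificate nets 32 − 7 = 25; no certificate nets 24. Unskilled stays.
No type deviates, so pooling is sustained.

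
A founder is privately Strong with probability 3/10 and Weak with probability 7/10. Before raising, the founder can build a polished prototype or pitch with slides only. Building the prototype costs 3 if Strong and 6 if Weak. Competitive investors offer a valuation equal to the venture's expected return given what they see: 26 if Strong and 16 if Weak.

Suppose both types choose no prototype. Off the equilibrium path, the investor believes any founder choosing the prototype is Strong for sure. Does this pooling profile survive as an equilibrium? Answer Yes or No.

On path, the investor holds the prior and pays 3/10·26 + 7/10·16 = 19. Off path (the prototype), believing Strong, it pays 26.
Strong: no prototype nets 19; the prototype nets 26 − 3 = 23. Strong would deviate.
Weak: no prototype nets 19; the prototype nets 26 − 6 = 20. Weak would deviate.
A type deviates, so pooling fails.

No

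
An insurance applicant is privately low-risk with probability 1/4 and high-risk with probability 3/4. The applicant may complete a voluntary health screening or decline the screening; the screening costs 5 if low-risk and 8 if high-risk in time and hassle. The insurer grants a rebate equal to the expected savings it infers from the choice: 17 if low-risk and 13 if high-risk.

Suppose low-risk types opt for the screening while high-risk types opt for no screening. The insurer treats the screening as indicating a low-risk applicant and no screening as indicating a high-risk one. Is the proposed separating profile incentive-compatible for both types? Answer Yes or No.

No

Under these beliefs, the screening earns rebate 17 and no screening earns rebate 13.
low-risk: the screening nets 17 − 5 = 12; no screening nets 13. low-risk would deviate to no screening.
high-risk: the screening nets 17 − 8 = 9; no screening nets 13. high-risk prefers no screening.
low-risk has a profitable deviation, so the profile is not an equilibrium.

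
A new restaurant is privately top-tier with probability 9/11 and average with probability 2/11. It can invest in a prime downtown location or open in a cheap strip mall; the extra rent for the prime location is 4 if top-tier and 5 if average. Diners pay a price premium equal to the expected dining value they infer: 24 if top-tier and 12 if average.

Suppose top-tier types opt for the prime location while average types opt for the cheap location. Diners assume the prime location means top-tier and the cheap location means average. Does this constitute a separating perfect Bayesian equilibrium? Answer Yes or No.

Under these beliefs, the prime location earns price premium 24 and the cheap location earns price premium 12.
top-tier: the prime location nets 24 − 4 = 20; the cheap location nets 12. top-tier prefers the prime location.
average: the prime location nets 24 − 5 = 19; the cheap location nets 12. average would deviate to the prime location.
average has a profitable deviation, so the profile is not an equilibrium.

No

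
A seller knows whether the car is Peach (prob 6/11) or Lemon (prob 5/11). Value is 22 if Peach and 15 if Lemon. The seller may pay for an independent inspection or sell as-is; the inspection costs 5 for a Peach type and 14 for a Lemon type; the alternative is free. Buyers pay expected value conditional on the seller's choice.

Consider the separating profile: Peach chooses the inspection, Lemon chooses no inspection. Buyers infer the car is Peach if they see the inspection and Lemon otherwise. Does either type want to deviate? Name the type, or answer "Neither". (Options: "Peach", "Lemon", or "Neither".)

Neither

The inspection pays 22; no inspection pays 15.
Peach: assigned the inspection, nets 22 − 5 = 17; deviating to no inspection nets 15.
Lemon: assigned no inspection, nets 15; deviating to the inspection nets 22 − 14 = 8.
Both types strictly prefer their assigned action; no profitable deviation.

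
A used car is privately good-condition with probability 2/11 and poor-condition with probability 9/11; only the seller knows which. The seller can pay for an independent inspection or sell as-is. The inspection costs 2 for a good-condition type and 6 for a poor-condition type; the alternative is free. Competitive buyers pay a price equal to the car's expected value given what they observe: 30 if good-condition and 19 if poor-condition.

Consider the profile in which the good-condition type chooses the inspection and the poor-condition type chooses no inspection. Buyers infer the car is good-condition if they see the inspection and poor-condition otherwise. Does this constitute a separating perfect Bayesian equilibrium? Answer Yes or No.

No

Under these beliefs, the inspection earns price 30 and no inspection earns price 19.
good-condition: the inspection nets 30 − 2 = 28; no inspection nets 19. good-condition prefers the inspection.
poor-condition: the inspection nets 30 − 6 = 24; no inspection nets 19. poor-condition would deviate to the inspection.
poor-condition has a profitable deviation, so the profile is not an equilibrium.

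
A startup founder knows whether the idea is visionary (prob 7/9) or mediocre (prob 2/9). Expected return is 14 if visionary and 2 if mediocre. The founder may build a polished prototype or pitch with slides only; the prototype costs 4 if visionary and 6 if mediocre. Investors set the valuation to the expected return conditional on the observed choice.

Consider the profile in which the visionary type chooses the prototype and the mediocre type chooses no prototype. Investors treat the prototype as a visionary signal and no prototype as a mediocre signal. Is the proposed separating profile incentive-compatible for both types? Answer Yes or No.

No

Under these beliefs, the prototype earns valuation 14 and no prototype earns valuation 2.
visionary: the prototype nets 14 − 4 = 10; no prototype nets 2. visionary prefers the prototype.
mediocre: the prototype nets 14 − 6 = 8; no prototype nets 2. mediocre would deviate to the prototype.
mediocre has a profitable deviation, so the profile is not an equilibrium.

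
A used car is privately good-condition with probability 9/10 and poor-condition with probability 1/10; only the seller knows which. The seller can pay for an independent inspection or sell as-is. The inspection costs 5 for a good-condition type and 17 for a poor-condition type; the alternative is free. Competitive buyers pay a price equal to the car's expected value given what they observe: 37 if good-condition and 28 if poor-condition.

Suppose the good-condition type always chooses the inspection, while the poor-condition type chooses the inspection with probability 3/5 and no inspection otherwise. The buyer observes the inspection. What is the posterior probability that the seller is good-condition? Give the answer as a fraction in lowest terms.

P(the inspection) = (9/10)·1 + (1/10)·(3/5) = 24/25.
By Bayes' rule, P(good-condition | the inspection) = (9/10) / (24/25) = 15/16.

15/16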